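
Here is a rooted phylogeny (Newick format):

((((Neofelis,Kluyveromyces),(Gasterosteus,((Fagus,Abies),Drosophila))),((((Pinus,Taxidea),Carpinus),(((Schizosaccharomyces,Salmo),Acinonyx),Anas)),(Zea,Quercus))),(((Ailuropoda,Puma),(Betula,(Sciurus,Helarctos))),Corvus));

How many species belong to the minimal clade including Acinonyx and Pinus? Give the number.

7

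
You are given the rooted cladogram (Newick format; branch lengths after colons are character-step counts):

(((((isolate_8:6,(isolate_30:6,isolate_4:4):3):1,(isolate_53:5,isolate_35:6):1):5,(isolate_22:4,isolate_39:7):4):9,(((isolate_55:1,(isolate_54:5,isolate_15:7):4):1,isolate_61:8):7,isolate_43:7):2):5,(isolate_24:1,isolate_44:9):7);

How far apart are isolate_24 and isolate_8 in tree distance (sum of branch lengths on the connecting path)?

The path runs isolate_24 → … → MRCA → … → isolate_8; the MRCA is the root of the tree.
Branch lengths along that path: 1 + 7 + 5 + 9 + 5 + 1 + 6 = 34.

34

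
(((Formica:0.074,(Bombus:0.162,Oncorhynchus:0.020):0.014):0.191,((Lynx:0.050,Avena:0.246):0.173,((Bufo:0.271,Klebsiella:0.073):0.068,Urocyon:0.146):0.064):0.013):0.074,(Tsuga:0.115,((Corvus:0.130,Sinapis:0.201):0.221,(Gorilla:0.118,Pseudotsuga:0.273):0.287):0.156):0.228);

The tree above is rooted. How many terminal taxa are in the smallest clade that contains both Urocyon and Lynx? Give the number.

5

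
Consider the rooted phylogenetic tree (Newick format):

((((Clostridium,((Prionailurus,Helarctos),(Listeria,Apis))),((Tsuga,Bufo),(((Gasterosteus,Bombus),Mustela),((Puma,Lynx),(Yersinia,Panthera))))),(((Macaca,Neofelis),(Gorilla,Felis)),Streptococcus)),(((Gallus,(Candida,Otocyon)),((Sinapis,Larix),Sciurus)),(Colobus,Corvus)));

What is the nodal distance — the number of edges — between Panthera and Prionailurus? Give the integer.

9

The MRCA of Panthera and Prionailurus is the node subtending ((Clostridium,((Prionailurus,Helarctos),(Listeria,Apis))),((Tsuga,Bufo),(((Gasterosteus,Bombus),Mustela),((Puma,Lynx),(Yersinia,Panthera))))).
From Panthera up to that node: 5 branches. From Prionailurus up to the same node: 4 branches. Total: 5 + 4 = 9.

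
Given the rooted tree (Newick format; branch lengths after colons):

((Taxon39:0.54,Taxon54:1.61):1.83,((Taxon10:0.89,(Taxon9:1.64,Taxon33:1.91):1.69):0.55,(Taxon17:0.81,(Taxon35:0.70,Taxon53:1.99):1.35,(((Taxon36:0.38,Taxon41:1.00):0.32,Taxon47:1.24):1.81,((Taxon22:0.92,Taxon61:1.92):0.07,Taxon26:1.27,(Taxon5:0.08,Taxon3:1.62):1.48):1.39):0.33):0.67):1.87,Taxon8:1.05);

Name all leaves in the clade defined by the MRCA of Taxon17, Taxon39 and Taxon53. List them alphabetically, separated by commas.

Tracing Taxon17: it sits inside (Taxon17,(Taxon35,Taxon53),(((Taxon36,Taxon41),Taxon47),((Taxon22,Taxon61),Taxon26,(Taxon5,Taxon3)))).
Tracing Taxon39: it sits inside (Taxon39,Taxon54).
Tracing Taxon53: it sits inside (Taxon35,Taxon53).
The smallest clade enclosing all 3 is the whole tree (their MRCA is the root), so the answer is all 17 tips in alphabetical order.

Taxon10, Taxon17, Taxon22, Taxon26, Taxon3, Taxon33, Taxon35, Taxon36, Taxon39, Taxon41, Taxon47, Taxon5, Taxon53, Taxon54, Taxon61, Taxon8, Taxon9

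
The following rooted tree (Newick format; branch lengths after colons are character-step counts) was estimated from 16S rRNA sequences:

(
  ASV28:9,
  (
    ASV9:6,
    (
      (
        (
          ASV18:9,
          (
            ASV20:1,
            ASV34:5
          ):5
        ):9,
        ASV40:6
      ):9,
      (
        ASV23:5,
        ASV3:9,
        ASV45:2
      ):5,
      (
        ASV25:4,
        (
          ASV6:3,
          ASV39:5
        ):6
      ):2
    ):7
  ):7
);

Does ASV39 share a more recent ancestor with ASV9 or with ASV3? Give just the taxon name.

The MRCA of ASV39 and ASV3 subtends (((ASV18,(ASV20,ASV34)),ASV40),(ASV23,ASV3,ASV45),(ASV25,(ASV6,ASV39))) (10 taxa).
The MRCA of ASV39 and ASV9 subtends (ASV9,(((ASV18,(ASV20,ASV34)),ASV40),(ASV23,ASV3,ASV45),(ASV25,(ASV6,ASV39)))) (11 taxa).
The first is nested inside the second, so ASV39 shares a more recent common ancestor with ASV3.

ASV3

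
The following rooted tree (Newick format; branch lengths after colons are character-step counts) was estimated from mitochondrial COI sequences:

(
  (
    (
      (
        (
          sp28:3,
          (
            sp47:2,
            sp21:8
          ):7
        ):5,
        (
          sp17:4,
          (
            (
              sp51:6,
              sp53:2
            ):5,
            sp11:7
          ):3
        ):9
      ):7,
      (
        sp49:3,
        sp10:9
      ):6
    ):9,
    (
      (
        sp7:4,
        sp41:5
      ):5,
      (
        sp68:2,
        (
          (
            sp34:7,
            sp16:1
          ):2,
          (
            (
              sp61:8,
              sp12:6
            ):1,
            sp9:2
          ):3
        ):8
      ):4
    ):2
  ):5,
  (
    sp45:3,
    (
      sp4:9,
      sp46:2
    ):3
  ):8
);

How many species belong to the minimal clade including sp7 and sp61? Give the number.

8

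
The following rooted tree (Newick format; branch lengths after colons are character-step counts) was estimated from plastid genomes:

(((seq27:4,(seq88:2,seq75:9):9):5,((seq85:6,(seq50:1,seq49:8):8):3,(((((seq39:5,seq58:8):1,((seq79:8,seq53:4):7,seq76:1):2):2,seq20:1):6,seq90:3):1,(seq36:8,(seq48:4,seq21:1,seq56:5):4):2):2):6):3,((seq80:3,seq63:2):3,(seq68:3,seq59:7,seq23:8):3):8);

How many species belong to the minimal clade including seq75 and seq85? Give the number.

17

The MRCA of seq75 and seq85 is the node subtending ((seq27,(seq88,seq75)),((seq85,(seq50,seq49)),(((((seq39,seq58),((seq79,seq53),seq76)),seq20),seq90),(seq36,(seq48,seq21,seq56))))).
That clade contains 17 terminal taxa: seq20, seq21, seq27, seq36, seq39, seq48, seq49, seq50, seq53, seq56, seq58, seq75, seq76, seq79, seq85, seq88, seq90.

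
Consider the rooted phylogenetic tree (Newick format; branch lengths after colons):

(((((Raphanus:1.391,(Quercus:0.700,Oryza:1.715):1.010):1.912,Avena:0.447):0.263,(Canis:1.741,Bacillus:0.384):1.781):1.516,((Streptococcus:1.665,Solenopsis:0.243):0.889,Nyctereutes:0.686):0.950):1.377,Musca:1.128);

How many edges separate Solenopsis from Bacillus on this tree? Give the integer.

The MRCA of Solenopsis and Bacillus is the node subtending ((((Raphanus,(Quercus,Oryza)),Avena),(Canis,Bacillus)),((Streptococcus,Solenopsis),Nyctereutes)).
From Solenopsis up to that node: 3 branches. From Bacillus up to the same node: 3 branches. Total: 3 + 3 = 6.

6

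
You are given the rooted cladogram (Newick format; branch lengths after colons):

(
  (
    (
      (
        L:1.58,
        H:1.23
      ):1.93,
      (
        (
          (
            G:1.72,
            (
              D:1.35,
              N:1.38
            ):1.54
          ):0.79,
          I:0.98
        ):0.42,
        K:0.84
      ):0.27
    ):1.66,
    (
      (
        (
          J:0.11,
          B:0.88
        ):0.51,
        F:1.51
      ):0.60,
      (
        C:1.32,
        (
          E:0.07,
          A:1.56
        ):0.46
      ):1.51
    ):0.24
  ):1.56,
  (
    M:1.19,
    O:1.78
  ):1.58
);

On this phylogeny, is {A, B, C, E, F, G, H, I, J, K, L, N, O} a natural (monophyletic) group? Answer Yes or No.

No

The MRCA of the listed taxa is the root, so the smallest clade containing them is the whole tree.
That clade also contains D, M, which are not in the proposed group, so the group is not monophyletic.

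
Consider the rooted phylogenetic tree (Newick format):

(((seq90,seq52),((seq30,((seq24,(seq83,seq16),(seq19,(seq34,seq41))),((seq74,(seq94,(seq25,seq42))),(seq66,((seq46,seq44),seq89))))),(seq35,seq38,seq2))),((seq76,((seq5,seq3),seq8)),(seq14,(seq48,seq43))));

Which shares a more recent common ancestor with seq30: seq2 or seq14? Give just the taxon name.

The MRCA of seq30 and seq2 subtends ((seq30,((seq24,(seq83,seq16),(seq19,(seq34,seq41))),((seq74,(seq94,(seq25,seq42))),(seq66,((seq46,seq44),seq89))))),(seq35,seq38,seq2)) (18 taxa).
The MRCA of seq30 and seq14 is the root, subtending the entire tree (27 taxa).
The first is nested inside the second, so seq30 shares a more recent common ancestor with seq2.

seq2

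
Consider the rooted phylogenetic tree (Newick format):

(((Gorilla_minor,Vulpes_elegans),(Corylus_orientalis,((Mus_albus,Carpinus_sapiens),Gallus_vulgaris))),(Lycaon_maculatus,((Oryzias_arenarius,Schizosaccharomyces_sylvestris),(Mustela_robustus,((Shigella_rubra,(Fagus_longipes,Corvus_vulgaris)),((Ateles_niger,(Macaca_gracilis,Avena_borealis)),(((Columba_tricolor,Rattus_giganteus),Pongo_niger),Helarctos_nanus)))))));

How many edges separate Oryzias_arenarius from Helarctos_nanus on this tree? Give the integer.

The MRCA of Oryzias_arenarius and Helarctos_nanus is the node subtending ((Oryzias_arenarius,Schizosaccharomyces_sylvestris),(Mustela_robustus,((Shigella_rubra,(Fagus_longipes,Corvus_vulgaris)),((Ateles_niger,(Macaca_gracilis,Avena_borealis)),(((Columba_tricolor,Rattus_giganteus),Pongo_niger),Helarctos_nanus))))).
From Oryzias_arenarius up to that node: 2 branches. From Helarctos_nanus up to the same node: 5 branches. Total: 2 + 5 = 7.

7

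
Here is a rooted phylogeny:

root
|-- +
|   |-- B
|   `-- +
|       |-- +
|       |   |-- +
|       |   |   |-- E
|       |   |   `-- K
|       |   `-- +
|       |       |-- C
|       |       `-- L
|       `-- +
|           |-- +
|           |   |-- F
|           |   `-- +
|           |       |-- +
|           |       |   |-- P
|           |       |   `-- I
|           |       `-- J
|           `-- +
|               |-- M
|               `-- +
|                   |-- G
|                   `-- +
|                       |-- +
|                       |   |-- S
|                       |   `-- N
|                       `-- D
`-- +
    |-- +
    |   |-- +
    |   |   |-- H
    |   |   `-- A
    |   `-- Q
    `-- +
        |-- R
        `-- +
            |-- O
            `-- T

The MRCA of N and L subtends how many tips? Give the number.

The MRCA of N and L is the node subtending (((E,K),(C,L)),((F,((P,I),J)),(M,(G,((S,N),D))))).
That clade contains 13 terminal taxa: C, D, E, F, G, I, J, K, L, M, N, P, S.

13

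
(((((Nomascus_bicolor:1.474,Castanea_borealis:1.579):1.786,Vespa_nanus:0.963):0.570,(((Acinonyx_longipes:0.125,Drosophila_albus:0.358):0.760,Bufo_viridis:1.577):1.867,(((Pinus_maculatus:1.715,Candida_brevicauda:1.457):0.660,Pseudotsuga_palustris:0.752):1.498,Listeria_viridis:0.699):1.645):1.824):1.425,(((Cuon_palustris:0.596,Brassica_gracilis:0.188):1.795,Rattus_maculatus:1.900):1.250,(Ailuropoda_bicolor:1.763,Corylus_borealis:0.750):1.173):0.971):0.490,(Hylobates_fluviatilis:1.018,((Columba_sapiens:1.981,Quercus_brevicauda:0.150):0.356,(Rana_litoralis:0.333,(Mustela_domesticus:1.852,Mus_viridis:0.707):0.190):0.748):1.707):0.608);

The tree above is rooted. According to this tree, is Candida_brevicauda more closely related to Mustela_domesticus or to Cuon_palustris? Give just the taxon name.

Cuon_palustris

The MRCA of Candida_brevicauda and Cuon_palustris subtends ((((Nomascus_bicolor,Castanea_borealis),Vespa_nanus),(((Acinonyx_longipes,Drosophila_albus),Bufo_viridis),(((Pinus_maculatus,Candida_brevicauda),Pseudotsuga_palustris),Listeria_viridis))),(((Cuon_palustris,Brassica_gracilis),Rattus_maculatus),(Ailuropoda_bicolor,Corylus_borealis))) (15 taxa).
The MRCA of Candida_brevicauda and Mustela_domesticus is the root, subtending the entire tree (21 taxa).
The first is nested inside the second, so Candida_brevicauda shares a more recent common ancestor with Cuon_palustris.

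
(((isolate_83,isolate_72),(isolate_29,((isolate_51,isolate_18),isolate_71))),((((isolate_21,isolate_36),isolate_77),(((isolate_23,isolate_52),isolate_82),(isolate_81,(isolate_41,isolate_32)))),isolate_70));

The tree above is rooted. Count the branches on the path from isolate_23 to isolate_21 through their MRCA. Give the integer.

7

The MRCA of isolate_23 and isolate_21 is the node subtending (((isolate_21,isolate_36),isolate_77),(((isolate_23,isolate_52),isolate_82),(isolate_81,(isolate_41,isolate_32)))).
From isolate_23 up to that node: 4 branches. From isolate_21 up to the same node: 3 branches. Total: 4 + 3 = 7.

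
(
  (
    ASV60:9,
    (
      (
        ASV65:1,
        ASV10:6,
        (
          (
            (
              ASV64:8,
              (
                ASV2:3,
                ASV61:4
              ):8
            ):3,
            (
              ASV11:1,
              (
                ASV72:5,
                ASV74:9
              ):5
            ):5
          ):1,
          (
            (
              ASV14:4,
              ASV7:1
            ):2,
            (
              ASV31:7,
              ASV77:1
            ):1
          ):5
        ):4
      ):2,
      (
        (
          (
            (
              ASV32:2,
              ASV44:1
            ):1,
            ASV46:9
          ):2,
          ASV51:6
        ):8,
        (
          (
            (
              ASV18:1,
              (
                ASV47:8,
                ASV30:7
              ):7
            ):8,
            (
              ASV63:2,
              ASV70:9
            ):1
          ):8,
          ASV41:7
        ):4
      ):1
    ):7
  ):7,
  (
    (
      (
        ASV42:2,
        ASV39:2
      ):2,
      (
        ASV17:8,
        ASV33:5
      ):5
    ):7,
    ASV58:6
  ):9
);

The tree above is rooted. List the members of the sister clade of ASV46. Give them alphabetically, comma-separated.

ASV32, ASV44

ASV46 attaches to the tree at the node subtending ((ASV32,ASV44),ASV46).
The other lineage descending from that same node — the sister group — is (ASV32,ASV44); its 2 tips in alphabetical order are the answer.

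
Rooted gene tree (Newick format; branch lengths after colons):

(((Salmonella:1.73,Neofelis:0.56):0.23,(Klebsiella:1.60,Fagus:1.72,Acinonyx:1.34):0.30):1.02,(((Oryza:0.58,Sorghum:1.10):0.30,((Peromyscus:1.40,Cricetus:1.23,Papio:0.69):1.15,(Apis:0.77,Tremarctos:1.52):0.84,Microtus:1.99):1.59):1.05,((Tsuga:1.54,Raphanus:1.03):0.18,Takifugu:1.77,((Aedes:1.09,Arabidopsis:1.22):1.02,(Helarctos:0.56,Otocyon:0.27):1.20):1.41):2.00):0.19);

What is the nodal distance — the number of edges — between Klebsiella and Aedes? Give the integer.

8

The MRCA of Klebsiella and Aedes is the root of the tree.
From Klebsiella up to that node: 3 branches. From Aedes up to the same node: 5 branches. Total: 3 + 5 = 8.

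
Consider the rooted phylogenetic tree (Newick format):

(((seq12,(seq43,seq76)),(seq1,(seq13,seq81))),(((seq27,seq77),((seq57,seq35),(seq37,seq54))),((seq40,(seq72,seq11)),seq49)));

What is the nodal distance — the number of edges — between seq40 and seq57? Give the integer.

7

The MRCA of seq40 and seq57 is the node subtending (((seq27,seq77),((seq57,seq35),(seq37,seq54))),((seq40,(seq72,seq11)),seq49)).
From seq40 up to that node: 3 branches. From seq57 up to the same node: 4 branches. Total: 3 + 4 = 7.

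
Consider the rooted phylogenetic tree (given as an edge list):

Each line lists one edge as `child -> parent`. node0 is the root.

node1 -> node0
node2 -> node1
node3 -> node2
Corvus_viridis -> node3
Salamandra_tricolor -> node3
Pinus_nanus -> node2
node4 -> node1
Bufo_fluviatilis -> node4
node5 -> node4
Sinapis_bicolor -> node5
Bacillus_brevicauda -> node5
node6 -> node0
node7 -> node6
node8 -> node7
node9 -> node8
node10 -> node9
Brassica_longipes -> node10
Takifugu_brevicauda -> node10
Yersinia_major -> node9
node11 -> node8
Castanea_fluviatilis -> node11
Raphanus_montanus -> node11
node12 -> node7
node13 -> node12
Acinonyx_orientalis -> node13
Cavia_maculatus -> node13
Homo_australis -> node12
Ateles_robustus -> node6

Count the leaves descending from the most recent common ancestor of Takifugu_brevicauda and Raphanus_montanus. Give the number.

5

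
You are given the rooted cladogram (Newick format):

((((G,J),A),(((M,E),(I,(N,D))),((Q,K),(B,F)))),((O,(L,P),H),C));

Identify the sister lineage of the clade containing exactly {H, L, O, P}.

C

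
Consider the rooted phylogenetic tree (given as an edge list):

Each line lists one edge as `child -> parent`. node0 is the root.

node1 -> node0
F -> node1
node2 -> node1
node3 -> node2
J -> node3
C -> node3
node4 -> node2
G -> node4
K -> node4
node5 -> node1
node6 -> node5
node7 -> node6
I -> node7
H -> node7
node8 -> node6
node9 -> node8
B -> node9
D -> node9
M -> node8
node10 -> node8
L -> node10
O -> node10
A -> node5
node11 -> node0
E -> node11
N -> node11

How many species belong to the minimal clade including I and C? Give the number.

13

The MRCA of I and C is the node subtending (F,((J,C),(G,K)),(((I,H),((B,D),M,(L,O))),A)).
That clade contains 13 terminal taxa: A, B, C, D, F, G, H, I, J, K, L, M, O.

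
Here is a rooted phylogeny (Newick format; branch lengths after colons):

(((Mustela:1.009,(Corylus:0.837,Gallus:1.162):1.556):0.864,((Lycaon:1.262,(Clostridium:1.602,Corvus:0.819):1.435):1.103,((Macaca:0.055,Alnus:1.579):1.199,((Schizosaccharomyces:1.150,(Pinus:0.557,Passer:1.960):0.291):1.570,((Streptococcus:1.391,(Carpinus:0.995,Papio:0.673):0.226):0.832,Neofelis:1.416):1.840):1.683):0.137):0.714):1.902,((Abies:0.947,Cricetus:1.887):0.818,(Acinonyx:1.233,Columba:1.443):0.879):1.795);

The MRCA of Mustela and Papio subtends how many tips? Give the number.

15

The MRCA of Mustela and Papio is the node subtending ((Mustela,(Corylus,Gallus)),((Lycaon,(Clostridium,Corvus)),((Macaca,Alnus),((Schizosaccharomyces,(Pinus,Passer)),((Streptococcus,(Carpinus,Papio)),Neofelis))))).
That clade contains 15 terminal taxa: Alnus, Carpinus, Clostridium, Corvus, Corylus, Gallus, Lycaon, Macaca, Mustela, Neofelis, Papio, Passer, Pinus, Schizosaccharomyces, Streptococcus.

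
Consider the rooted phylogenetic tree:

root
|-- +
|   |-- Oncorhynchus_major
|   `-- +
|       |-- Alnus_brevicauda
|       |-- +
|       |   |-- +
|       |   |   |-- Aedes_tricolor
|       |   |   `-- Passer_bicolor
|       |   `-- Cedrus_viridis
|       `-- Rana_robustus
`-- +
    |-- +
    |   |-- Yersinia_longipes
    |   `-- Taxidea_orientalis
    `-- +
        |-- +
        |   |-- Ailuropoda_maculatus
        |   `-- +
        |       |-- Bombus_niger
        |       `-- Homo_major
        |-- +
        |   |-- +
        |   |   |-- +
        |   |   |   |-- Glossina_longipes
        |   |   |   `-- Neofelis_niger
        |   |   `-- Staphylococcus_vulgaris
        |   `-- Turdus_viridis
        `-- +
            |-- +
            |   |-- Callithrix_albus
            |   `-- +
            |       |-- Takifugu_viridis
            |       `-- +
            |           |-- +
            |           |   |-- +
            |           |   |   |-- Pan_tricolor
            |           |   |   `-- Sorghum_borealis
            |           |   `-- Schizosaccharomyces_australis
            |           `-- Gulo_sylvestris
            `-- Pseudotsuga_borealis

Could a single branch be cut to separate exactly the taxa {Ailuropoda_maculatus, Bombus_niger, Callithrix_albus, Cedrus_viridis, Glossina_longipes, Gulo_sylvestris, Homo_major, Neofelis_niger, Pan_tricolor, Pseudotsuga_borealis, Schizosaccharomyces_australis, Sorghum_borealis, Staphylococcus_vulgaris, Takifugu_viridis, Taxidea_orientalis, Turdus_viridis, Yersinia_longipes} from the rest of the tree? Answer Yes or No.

No

The MRCA of the listed taxa is the root, so the smallest clade containing them is the whole tree.
That clade also contains Aedes_tricolor, Alnus_brevicauda, Oncorhynchus_major, Passer_bicolor, Rana_robustus, which are not in the proposed group, so the group is not monophyletic.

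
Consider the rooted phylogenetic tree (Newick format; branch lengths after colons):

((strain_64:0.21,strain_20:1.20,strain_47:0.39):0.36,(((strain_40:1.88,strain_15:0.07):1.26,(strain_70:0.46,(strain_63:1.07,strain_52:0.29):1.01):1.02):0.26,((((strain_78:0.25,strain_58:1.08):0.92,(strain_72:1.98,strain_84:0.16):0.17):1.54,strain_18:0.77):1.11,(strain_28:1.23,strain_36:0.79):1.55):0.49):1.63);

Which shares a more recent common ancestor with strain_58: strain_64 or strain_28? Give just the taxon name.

The MRCA of strain_58 and strain_28 subtends ((((strain_78,strain_58),(strain_72,strain_84)),strain_18),(strain_28,strain_36)) (7 taxa).
The MRCA of strain_58 and strain_64 is the root, subtending the entire tree (15 taxa).
The first is nested inside the second, so strain_58 shares a more recent common ancestor with strain_28.

strain_28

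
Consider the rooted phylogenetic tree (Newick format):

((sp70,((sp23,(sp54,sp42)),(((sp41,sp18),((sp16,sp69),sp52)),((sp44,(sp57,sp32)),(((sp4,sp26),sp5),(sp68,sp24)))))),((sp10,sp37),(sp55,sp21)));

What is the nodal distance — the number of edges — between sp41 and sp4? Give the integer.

8

The MRCA of sp41 and sp4 is the node subtending (((sp41,sp18),((sp16,sp69),sp52)),((sp44,(sp57,sp32)),(((sp4,sp26),sp5),(sp68,sp24)))).
From sp41 up to that node: 3 branches. From sp4 up to the same node: 5 branches. Total: 3 + 5 = 8.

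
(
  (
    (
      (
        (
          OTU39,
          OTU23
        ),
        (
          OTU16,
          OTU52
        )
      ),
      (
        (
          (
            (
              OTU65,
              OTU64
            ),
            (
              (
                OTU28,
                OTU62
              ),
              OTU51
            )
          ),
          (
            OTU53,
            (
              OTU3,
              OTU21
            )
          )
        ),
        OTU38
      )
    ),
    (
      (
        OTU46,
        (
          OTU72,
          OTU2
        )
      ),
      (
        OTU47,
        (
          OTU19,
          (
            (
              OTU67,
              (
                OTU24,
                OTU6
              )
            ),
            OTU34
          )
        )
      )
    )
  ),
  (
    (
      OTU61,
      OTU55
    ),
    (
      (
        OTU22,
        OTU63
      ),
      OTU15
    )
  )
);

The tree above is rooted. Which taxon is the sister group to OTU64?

OTU65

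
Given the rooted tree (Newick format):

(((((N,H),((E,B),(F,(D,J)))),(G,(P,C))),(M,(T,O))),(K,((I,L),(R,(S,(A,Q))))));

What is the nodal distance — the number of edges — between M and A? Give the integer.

The MRCA of M and A is the root of the tree.
From M up to that node: 3 branches. From A up to the same node: 6 branches. Total: 3 + 6 = 9.

9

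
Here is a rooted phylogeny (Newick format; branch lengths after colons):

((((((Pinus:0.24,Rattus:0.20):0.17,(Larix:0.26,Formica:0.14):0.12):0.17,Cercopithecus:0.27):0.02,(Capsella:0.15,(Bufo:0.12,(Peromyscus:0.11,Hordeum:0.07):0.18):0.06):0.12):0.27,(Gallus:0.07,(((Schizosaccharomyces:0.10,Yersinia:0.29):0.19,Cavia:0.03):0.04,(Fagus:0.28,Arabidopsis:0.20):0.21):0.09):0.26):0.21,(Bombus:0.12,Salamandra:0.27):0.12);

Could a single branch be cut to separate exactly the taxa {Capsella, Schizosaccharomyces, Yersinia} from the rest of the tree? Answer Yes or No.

No

The MRCA of the listed taxa subtends (((((Pinus,Rattus),(Larix,Formica)),Cercopithecus),(Capsella,(Bufo,(Peromyscus,Hordeum)))),(Gallus,(((Schizosaccharomyces,Yersinia),Cavia),(Fagus,Arabidopsis)))).
That clade also contains Arabidopsis, Bufo, Cavia, Cercopithecus, Fagus, Formica, Gallus, Hordeum, Larix, Peromyscus, Pinus, Rattus, which are not in the proposed group, so the group is not monophyletic.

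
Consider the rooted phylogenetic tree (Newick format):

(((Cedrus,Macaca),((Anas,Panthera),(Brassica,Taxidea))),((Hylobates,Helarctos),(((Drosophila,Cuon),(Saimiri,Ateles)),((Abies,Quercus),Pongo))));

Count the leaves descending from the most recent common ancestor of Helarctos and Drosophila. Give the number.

9

The MRCA of Helarctos and Drosophila is the node subtending ((Hylobates,Helarctos),(((Drosophila,Cuon),(Saimiri,Ateles)),((Abies,Quercus),Pongo))).
That clade contains 9 terminal taxa: Abies, Ateles, Cuon, Drosophila, Helarctos, Hylobates, Pongo, Quercus, Saimiri.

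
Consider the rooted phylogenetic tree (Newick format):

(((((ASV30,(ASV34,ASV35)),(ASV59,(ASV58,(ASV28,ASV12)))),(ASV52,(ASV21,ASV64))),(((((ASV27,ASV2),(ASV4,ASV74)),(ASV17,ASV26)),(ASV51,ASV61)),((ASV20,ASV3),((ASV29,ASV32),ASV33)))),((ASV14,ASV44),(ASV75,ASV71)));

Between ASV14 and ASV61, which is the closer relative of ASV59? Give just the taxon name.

ASV61

The MRCA of ASV59 and ASV61 subtends ((((ASV30,(ASV34,ASV35)),(ASV59,(ASV58,(ASV28,ASV12)))),(ASV52,(ASV21,ASV64))),(((((ASV27,ASV2),(ASV4,ASV74)),(ASV17,ASV26)),(ASV51,ASV61)),((ASV20,ASV3),((ASV29,ASV32),ASV33)))) (23 taxa).
The MRCA of ASV59 and ASV14 is the root, subtending the entire tree (27 taxa).
The first is nested inside the second, so ASV59 shares a more recent common ancestor with ASV61.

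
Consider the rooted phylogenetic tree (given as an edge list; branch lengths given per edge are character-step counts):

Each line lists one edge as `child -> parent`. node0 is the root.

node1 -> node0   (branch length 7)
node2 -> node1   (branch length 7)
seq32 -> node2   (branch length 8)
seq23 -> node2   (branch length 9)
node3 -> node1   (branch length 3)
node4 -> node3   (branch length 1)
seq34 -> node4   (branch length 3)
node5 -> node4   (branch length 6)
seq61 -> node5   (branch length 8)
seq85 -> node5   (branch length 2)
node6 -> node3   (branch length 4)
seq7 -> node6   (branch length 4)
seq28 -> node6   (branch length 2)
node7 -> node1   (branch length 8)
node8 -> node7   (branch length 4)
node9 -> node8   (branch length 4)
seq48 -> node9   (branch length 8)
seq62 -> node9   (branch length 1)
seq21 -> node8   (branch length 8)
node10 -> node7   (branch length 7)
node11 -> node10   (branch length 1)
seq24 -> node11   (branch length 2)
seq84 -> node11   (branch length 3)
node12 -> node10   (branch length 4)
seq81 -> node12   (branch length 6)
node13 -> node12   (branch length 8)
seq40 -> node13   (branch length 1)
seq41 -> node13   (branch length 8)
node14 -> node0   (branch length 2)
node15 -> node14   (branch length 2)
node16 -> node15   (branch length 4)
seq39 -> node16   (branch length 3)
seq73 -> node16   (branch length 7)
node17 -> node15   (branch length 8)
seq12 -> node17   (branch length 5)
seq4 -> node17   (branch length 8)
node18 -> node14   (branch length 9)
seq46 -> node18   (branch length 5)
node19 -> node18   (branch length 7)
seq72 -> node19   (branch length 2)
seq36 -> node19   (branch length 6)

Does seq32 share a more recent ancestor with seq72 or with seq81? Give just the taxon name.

The MRCA of seq32 and seq81 subtends ((seq32,seq23),((seq34,(seq61,seq85)),(seq7,seq28)),(((seq48,seq62),seq21),((seq24,seq84),(seq81,(seq40,seq41))))) (15 taxa).
The MRCA of seq32 and seq72 is the root, subtending the entire tree (22 taxa).
The first is nested inside the second, so seq32 shares a more recent common ancestor with seq81.

seq81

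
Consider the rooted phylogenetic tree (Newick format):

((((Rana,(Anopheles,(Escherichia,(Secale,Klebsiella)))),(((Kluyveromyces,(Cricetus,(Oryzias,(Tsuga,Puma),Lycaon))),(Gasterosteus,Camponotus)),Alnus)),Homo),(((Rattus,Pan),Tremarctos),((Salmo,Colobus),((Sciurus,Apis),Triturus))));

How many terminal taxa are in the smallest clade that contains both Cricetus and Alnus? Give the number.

9

The MRCA of Cricetus and Alnus is the node subtending (((Kluyveromyces,(Cricetus,(Oryzias,(Tsuga,Puma),Lycaon))),(Gasterosteus,Camponotus)),Alnus).
That clade contains 9 terminal taxa: Alnus, Camponotus, Cricetus, Gasterosteus, Kluyveromyces, Lycaon, Oryzias, Puma, Tsuga.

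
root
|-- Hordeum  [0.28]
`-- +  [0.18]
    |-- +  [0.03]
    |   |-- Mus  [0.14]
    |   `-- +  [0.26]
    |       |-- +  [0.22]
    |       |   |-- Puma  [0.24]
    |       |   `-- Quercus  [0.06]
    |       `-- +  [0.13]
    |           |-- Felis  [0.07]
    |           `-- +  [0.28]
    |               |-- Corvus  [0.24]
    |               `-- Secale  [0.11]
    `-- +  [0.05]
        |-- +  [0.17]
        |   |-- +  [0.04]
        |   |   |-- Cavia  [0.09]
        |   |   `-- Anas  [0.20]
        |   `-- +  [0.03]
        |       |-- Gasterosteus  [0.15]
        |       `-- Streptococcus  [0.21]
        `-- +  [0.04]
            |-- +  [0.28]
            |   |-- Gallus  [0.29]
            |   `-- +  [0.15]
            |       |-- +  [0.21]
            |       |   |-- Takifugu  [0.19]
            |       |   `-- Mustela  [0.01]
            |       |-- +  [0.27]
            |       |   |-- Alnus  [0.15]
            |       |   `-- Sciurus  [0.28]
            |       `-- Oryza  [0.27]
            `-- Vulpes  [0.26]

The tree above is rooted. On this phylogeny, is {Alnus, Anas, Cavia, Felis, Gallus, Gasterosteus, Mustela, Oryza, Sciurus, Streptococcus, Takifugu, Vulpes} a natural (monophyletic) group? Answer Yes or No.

The MRCA of the listed taxa subtends ((Mus,((Puma,Quercus),(Felis,(Corvus,Secale)))),(((Cavia,Anas),(Gasterosteus,Streptococcus)),((Gallus,((Takifugu,Mustela),(Alnus,Sciurus),Oryza)),Vulpes))).
That clade also contains Corvus, Mus, Puma, Quercus, Secale, which are not in the proposed group, so the group is not monophyletic.

No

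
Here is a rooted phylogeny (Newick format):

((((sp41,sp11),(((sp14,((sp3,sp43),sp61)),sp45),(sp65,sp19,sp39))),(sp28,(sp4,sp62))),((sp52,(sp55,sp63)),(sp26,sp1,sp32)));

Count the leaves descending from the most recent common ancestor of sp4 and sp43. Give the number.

13

The MRCA of sp4 and sp43 is the node subtending (((sp41,sp11),(((sp14,((sp3,sp43),sp61)),sp45),(sp65,sp19,sp39))),(sp28,(sp4,sp62))).
That clade contains 13 terminal taxa: sp11, sp14, sp19, sp28, sp3, sp39, sp4, sp41, sp43, sp45, sp61, sp62, sp65.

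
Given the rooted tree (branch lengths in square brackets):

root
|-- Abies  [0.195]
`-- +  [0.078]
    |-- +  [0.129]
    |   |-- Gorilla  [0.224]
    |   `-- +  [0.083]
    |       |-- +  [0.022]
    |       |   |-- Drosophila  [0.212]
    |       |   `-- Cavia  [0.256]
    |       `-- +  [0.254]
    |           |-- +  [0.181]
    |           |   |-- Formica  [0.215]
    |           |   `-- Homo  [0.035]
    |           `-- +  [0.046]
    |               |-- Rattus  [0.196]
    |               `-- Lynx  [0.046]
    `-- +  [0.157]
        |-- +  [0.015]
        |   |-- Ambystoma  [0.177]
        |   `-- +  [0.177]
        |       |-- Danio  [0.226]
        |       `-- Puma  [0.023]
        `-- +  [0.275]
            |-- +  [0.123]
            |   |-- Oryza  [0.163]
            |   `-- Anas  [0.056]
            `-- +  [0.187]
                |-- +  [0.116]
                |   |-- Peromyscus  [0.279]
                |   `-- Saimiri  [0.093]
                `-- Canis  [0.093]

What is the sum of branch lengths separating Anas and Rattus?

1.319

The path runs Anas → … → MRCA → … → Rattus; the MRCA is the node subtending ((Gorilla,((Drosophila,Cavia),((Formica,Homo),(Rattus,Lynx)))),((Ambystoma,(Danio,Puma)),((Oryza,Anas),((Peromyscus,Saimiri),Canis)))).
Branch lengths along that path: 0.056 + 0.123 + 0.275 + 0.157 + 0.129 + 0.083 + 0.254 + 0.046 + 0.196 = 1.319.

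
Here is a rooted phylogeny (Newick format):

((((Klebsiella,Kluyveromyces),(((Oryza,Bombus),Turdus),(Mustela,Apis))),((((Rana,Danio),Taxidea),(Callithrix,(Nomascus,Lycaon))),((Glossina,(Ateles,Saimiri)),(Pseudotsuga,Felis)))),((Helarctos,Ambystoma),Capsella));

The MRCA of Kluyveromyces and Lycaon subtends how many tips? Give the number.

The MRCA of Kluyveromyces and Lycaon is the node subtending (((Klebsiella,Kluyveromyces),(((Oryza,Bombus),Turdus),(Mustela,Apis))),((((Rana,Danio),Taxidea),(Callithrix,(Nomascus,Lycaon))),((Glossina,(Ateles,Saimiri)),(Pseudotsuga,Felis)))).
That clade contains 18 terminal taxa: Apis, Ateles, Bombus, Callithrix, Danio, Felis, Glossina, Klebsiella, Kluyveromyces, Lycaon, Mustela, Nomascus, Oryza, Pseudotsuga, Rana, Saimiri, Taxidea, Turdus.

18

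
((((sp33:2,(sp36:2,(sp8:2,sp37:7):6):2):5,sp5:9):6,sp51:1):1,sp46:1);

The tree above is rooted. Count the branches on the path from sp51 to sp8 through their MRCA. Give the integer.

6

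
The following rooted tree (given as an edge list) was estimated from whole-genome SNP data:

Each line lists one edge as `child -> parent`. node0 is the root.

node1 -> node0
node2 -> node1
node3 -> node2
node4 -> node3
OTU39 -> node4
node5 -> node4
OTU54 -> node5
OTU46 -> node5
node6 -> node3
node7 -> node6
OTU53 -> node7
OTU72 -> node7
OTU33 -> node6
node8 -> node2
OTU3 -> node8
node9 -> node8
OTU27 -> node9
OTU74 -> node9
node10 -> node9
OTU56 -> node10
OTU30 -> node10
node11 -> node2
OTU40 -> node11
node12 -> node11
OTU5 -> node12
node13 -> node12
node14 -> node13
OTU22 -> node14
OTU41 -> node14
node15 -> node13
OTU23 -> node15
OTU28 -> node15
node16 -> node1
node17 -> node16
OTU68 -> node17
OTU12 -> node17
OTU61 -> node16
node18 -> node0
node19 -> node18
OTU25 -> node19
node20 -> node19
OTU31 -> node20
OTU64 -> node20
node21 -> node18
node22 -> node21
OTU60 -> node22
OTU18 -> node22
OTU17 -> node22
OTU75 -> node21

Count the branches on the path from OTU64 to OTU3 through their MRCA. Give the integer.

The MRCA of OTU64 and OTU3 is the root of the tree.
From OTU64 up to that node: 4 branches. From OTU3 up to the same node: 4 branches. Total: 4 + 4 = 8.

8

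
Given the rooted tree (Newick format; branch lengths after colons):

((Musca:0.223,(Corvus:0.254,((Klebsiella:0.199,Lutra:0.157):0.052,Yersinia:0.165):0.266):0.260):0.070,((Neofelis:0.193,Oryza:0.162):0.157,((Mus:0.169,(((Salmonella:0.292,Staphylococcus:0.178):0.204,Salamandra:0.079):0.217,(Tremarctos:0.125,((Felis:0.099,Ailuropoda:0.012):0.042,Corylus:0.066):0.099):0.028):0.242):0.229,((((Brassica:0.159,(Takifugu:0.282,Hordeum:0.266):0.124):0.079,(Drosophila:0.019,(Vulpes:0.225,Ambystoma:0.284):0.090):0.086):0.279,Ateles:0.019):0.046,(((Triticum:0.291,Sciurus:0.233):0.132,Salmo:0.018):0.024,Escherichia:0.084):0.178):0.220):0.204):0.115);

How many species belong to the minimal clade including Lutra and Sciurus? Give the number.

26

The MRCA of Lutra and Sciurus is the root, so the clade is the entire tree.
That clade contains 26 terminal taxa: Ailuropoda, Ambystoma, Ateles, Brassica, Corvus, Corylus, Drosophila, Escherichia, Felis, Hordeum, Klebsiella, Lutra, Mus, Musca, Neofelis, Oryza, Salamandra, Salmo, Salmonella, Sciurus, Staphylococcus, Takifugu, Tremarctos, Triticum, Vulpes, Yersinia.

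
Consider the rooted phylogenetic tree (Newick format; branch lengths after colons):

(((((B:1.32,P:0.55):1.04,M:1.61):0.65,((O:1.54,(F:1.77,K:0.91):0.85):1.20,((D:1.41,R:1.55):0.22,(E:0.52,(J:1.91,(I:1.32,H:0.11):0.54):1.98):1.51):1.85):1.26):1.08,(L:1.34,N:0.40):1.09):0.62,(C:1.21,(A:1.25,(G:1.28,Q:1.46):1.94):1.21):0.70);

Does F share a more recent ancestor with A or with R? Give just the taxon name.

R

The MRCA of F and R subtends ((O,(F,K)),((D,R),(E,(J,(I,H))))) (9 taxa).
The MRCA of F and A is the root, subtending the entire tree (18 taxa).
The first is nested inside the second, so F shares a more recent common ancestor with R.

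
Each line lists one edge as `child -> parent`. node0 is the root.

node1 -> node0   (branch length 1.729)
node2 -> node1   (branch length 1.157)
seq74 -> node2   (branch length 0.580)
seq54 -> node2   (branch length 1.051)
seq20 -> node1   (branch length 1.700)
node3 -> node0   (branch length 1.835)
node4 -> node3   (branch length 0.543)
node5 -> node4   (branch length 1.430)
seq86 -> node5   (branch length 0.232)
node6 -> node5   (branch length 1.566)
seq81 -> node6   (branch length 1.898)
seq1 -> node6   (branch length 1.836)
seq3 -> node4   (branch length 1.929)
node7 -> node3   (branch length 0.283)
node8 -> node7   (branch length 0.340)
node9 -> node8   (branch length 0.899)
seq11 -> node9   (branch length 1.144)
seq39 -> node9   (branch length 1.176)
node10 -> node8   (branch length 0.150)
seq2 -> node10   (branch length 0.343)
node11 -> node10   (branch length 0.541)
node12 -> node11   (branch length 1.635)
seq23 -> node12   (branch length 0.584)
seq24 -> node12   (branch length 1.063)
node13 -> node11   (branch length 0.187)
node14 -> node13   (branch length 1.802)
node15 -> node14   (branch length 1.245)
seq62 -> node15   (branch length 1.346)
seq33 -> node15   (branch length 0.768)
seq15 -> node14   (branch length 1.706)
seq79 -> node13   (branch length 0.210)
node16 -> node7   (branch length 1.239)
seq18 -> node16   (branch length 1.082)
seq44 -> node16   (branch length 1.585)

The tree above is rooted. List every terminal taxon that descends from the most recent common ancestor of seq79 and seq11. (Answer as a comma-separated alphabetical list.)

seq11, seq15, seq2, seq23, seq24, seq33, seq39, seq62, seq79

Tracing seq79: it sits inside (((seq62,seq33),seq15),seq79).
Tracing seq11: it sits inside (seq11,seq39).
The smallest clade enclosing both is ((seq11,seq39),(seq2,((seq23,seq24),(((seq62,seq33),seq15),seq79)))); the answer is its 9 terminal taxa in alphabetical order.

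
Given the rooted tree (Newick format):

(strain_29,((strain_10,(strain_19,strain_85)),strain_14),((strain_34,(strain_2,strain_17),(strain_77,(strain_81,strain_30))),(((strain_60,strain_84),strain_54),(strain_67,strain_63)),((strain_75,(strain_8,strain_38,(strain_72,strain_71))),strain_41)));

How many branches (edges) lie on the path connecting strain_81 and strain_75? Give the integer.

The MRCA of strain_81 and strain_75 is the node subtending ((strain_34,(strain_2,strain_17),(strain_77,(strain_81,strain_30))),(((strain_60,strain_84),strain_54),(strain_67,strain_63)),((strain_75,(strain_8,strain_38,(strain_72,strain_71))),strain_41)).
From strain_81 up to that node: 4 branches. From strain_75 up to the same node: 3 branches. Total: 4 + 3 = 7.

7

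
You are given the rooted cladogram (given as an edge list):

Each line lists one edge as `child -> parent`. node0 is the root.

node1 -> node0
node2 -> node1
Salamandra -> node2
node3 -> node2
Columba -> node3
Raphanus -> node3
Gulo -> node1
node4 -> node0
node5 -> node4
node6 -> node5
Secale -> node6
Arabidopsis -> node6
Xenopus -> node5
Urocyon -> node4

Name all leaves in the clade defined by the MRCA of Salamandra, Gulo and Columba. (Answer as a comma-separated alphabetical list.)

Columba, Gulo, Raphanus, Salamandra

Tracing Salamandra: it sits inside (Salamandra,(Columba,Raphanus)).
Tracing Gulo: it sits inside ((Salamandra,(Columba,Raphanus)),Gulo).
Tracing Columba: it sits inside (Columba,Raphanus).
The smallest clade enclosing all 3 is ((Salamandra,(Columba,Raphanus)),Gulo); the answer is its 4 terminal taxa in alphabetical order.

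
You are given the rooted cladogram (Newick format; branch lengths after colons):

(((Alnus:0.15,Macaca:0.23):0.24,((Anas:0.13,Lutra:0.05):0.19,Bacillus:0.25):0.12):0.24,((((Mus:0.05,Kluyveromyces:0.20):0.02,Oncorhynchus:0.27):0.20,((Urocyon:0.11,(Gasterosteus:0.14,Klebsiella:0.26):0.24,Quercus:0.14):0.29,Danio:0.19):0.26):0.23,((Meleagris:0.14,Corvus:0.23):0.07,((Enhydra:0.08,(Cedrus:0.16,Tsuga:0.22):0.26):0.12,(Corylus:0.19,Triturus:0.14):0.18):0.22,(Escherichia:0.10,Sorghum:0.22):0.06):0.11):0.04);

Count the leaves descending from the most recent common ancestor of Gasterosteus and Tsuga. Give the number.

17

The MRCA of Gasterosteus and Tsuga is the node subtending ((((Mus,Kluyveromyces),Oncorhynchus),((Urocyon,(Gasterosteus,Klebsiella),Quercus),Danio)),((Meleagris,Corvus),((Enhydra,(Cedrus,Tsuga)),(Corylus,Triturus)),(Escherichia,Sorghum))).
That clade contains 17 terminal taxa: Cedrus, Corvus, Corylus, Danio, Enhydra, Escherichia, Gasterosteus, Klebsiella, Kluyveromyces, Meleagris, Mus, Oncorhynchus, Quercus, Sorghum, Triturus, Tsuga, Urocyon.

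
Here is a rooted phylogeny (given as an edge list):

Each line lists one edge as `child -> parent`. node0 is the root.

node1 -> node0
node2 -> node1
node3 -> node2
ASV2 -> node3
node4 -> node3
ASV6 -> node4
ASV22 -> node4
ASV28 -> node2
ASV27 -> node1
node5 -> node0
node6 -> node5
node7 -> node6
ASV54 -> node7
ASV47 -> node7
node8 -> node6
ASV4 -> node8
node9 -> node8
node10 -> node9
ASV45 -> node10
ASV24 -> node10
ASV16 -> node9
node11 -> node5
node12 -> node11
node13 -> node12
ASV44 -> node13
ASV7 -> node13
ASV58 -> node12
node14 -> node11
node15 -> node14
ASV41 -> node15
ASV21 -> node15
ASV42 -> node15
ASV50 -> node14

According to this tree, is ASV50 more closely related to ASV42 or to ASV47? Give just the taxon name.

The MRCA of ASV50 and ASV42 subtends ((ASV41,ASV21,ASV42),ASV50) (4 taxa).
The MRCA of ASV50 and ASV47 subtends (((ASV54,ASV47),(ASV4,((ASV45,ASV24),ASV16))),(((ASV44,ASV7),ASV58),((ASV41,ASV21,ASV42),ASV50))) (13 taxa).
The first is nested inside the second, so ASV50 shares a more recent common ancestor with ASV42.

ASV42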